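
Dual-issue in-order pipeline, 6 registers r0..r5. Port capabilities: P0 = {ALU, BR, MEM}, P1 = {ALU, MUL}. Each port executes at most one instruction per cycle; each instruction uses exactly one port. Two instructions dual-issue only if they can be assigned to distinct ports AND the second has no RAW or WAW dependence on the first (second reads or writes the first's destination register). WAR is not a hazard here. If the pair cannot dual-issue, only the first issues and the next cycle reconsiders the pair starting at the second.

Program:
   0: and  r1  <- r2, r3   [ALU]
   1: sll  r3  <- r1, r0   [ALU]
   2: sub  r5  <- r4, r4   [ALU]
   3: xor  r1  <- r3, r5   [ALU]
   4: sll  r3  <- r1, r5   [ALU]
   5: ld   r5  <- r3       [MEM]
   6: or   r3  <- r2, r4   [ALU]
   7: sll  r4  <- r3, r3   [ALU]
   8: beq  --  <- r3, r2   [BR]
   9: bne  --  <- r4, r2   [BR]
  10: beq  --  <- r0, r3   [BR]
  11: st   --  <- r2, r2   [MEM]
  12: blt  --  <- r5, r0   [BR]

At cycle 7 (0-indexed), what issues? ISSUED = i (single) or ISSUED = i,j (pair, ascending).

[0] i0  and  -- RAW r1
[1] i1+i2  sll+sub  -- pair
[2] i3  xor  -- RAW r1
[3] i4  sll  -- RAW r3
[4] i5+i6  ld+or  -- pair
[5] i7+i8  sll+beq  -- pair
[6] i9  bne  -- no-port BR/BR
[7] i10  beq  -- no-port BR/MEM
[8] i11  st  -- no-port MEM/BR
[9] i12  blt  -- tail

ISSUED = 10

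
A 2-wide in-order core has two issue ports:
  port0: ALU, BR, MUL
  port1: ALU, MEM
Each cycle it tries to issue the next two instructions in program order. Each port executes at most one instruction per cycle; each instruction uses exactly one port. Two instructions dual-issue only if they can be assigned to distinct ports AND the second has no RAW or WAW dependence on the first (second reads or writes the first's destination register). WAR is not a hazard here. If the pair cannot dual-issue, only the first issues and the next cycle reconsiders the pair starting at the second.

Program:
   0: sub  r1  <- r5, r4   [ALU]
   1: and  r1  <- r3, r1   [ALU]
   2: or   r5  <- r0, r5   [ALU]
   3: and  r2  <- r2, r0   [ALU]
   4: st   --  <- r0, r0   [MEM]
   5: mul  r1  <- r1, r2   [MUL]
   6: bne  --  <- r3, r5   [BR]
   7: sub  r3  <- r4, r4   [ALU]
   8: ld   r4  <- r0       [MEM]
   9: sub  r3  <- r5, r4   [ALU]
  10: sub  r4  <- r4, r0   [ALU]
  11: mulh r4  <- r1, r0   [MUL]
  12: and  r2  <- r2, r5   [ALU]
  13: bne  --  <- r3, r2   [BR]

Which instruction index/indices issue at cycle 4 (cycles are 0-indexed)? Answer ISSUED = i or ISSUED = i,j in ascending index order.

ISSUED = 6,7

  cy0 -> i0 (sub) RAW+WAW r1
  cy1 -> i1&i2 (and;or) pair
  cy2 -> i3&i4 (and;st) pair
  cy3 -> i5 (mul) no-port MUL/BR
  cy4 -> i6&i7 (bne;sub) pair
  cy5 -> i8 (ld) RAW r4
  cy6 -> i9&i10 (sub;sub) pair
  cy7 -> i11&i12 (mulh;and) pair
  cy8 -> i13 (bne) tail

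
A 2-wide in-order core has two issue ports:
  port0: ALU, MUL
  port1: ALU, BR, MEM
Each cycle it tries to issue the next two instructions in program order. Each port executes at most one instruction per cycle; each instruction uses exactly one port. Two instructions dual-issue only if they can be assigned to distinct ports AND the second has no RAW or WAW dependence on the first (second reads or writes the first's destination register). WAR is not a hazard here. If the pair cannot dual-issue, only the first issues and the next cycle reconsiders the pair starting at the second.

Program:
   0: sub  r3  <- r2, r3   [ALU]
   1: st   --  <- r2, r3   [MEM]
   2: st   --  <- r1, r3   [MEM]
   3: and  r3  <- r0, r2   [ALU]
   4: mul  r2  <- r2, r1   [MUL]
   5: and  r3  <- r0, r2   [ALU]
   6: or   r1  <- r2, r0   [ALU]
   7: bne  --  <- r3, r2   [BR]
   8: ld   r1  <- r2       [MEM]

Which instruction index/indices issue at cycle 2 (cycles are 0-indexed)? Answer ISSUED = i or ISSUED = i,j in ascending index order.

t=0 i0:sub ; RAW r3
t=1 i1:st ; no-port MEM/MEM
t=2 i2,i3:st;and ; 2-wide
t=3 i4:mul ; RAW r2
t=4 i5,i6:and;or ; 2-wide
t=5 i7:bne ; no-port BR/MEM
t=6 i8:ld ; tail

ISSUED = 2,3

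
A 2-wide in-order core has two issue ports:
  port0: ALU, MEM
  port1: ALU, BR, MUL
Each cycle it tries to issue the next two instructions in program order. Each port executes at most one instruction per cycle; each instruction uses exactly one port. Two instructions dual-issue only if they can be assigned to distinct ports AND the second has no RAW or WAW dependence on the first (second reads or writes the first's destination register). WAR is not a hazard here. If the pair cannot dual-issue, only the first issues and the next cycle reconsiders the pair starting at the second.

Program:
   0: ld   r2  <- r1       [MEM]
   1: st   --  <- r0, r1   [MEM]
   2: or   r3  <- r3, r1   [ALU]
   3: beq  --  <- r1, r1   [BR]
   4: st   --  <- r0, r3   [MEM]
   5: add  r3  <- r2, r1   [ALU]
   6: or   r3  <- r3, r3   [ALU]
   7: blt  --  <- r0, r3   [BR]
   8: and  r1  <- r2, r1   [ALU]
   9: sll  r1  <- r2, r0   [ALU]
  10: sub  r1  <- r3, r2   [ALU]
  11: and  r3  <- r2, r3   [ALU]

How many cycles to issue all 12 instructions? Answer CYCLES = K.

CYCLES = 8

  cy0 -> i0 (ld.MEM) no-port MEM/MEM
  cy1 -> i1,i2 (st.MEM;or.ALU) 2-wide
  cy2 -> i3,i4 (beq.BR;st.MEM) 2-wide
  cy3 -> i5 (add.ALU) RAW+WAW r3
  cy4 -> i6 (or.ALU) RAW r3
  cy5 -> i7,i8 (blt.BR;and.ALU) 2-wide
  cy6 -> i9 (sll.ALU) WAW r1
  cy7 -> i10,i11 (sub.ALU;and.ALU) 2-wide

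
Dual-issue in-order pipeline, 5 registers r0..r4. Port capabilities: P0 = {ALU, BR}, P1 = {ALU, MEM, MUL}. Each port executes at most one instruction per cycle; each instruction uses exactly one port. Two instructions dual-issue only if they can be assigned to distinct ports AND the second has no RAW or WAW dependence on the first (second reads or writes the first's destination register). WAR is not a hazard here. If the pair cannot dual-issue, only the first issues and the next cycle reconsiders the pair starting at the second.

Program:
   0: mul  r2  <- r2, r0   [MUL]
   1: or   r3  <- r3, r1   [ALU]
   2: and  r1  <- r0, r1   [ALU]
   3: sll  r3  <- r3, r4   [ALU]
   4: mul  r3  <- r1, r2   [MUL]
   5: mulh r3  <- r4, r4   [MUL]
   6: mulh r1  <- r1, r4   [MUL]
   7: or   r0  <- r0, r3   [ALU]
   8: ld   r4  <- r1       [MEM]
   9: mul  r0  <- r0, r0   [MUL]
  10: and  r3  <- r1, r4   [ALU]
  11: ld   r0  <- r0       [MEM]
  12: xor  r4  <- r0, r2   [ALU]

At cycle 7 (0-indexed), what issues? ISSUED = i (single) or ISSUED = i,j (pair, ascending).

[0] i0/i1  mul.MUL;or.ALU  -- 2-wide
[1] i2/i3  and.ALU;sll.ALU  -- 2-wide
[2] i4  mul.MUL  -- no-port MUL/MUL
[3] i5  mulh.MUL  -- no-port MUL/MUL
[4] i6/i7  mulh.MUL;or.ALU  -- 2-wide
[5] i8  ld.MEM  -- no-port MEM/MUL
[6] i9/i10  mul.MUL;and.ALU  -- 2-wide
[7] i11  ld.MEM  -- RAW r0
[8] i12  xor.ALU  -- tail

ISSUED = 11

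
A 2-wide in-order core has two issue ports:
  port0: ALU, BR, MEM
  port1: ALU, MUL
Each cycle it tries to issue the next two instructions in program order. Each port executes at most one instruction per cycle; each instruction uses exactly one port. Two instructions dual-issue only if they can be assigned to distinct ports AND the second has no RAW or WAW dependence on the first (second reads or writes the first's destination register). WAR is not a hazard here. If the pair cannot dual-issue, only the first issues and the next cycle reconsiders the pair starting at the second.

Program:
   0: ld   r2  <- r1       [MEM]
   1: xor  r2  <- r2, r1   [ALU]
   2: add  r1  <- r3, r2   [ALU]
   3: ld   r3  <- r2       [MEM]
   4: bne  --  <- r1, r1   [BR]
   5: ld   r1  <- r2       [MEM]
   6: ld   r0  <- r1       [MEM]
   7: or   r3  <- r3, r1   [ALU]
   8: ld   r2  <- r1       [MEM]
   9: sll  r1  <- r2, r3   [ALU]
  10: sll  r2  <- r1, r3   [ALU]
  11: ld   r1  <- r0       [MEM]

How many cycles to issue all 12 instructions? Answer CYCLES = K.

CYCLES = 9

  cy0 -> i0 (ld.MEM) RAW+WAW r2
  cy1 -> i1 (xor.ALU) RAW r2
  cy2 -> i2,i3 (add.ALU+ld.MEM) 2-wide
  cy3 -> i4 (bne.BR) no-port BR/MEM
  cy4 -> i5 (ld.MEM) no-port MEM/MEM
  cy5 -> i6,i7 (ld.MEM+or.ALU) 2-wide
  cy6 -> i8 (ld.MEM) RAW r2
  cy7 -> i9 (sll.ALU) RAW r1
  cy8 -> i10,i11 (sll.ALU+ld.MEM) 2-wide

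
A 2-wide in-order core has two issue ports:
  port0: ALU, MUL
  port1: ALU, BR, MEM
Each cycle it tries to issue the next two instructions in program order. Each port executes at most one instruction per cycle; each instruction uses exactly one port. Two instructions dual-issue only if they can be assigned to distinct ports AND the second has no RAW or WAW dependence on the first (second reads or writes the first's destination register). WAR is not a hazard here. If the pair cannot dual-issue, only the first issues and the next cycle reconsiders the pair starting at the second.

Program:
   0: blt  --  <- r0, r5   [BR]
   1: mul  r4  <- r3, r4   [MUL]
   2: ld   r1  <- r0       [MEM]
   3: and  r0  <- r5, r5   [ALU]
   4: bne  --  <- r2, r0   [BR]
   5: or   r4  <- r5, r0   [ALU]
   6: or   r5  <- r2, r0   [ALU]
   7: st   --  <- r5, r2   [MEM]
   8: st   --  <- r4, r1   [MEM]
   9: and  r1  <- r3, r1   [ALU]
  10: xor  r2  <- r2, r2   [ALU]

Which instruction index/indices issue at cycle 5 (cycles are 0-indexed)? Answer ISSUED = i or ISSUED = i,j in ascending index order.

ISSUED = 8,9

#0 head=0: blt;mul i0+i1 pair
#1 head=2: ld;and i2+i3 pair
#2 head=4: bne;or i4+i5 pair
#3 head=6: or i6 RAW r5
#4 head=7: st i7 no-port MEM/MEM
#5 head=8: st;and i8+i9 pair
#6 head=10: xor i10 tail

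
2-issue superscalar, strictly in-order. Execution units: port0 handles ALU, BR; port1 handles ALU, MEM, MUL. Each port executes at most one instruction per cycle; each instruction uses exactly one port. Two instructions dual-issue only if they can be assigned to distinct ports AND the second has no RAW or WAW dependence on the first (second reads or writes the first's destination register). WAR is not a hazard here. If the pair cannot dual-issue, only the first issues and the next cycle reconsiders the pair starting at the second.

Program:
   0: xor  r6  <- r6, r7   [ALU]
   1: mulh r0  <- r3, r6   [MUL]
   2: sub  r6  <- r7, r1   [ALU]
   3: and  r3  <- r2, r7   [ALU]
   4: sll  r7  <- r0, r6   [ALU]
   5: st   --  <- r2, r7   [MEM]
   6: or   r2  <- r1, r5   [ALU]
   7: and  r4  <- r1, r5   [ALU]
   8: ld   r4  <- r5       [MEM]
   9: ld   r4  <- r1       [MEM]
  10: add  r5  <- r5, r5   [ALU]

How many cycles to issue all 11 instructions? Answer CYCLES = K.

t=0 i0:xor.ALU ; RAW r6
t=1 i1&i2:mulh.MUL sub.ALU ; 2-wide
t=2 i3&i4:and.ALU sll.ALU ; 2-wide
t=3 i5&i6:st.MEM or.ALU ; 2-wide
t=4 i7:and.ALU ; WAW r4
t=5 i8:ld.MEM ; no-port MEM/MEM
t=6 i9&i10:ld.MEM add.ALU ; 2-wide

CYCLES = 7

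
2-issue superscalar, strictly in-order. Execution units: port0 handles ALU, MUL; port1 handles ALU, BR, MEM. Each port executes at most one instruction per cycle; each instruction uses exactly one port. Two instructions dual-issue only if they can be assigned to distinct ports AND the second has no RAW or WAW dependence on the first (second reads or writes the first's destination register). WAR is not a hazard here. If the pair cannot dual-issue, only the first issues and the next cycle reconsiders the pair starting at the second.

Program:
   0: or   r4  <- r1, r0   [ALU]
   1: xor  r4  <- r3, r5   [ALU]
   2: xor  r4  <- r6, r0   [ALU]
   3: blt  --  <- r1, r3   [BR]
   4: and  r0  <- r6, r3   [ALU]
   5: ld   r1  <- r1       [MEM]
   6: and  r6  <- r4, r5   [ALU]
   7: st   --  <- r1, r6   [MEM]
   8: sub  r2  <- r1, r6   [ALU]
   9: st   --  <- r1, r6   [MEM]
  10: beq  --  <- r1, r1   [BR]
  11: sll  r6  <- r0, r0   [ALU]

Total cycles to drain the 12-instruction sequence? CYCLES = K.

0. or @i0  | WAW r4
1. xor @i1  | WAW r4
2. xor blt @i2,i3  | 2-wide
3. and ld @i4,i5  | 2-wide
4. and @i6  | RAW r6
5. st sub @i7,i8  | 2-wide
6. st @i9  | no-port MEM/BR
7. beq sll @i10,i11  | 2-wide

CYCLES = 8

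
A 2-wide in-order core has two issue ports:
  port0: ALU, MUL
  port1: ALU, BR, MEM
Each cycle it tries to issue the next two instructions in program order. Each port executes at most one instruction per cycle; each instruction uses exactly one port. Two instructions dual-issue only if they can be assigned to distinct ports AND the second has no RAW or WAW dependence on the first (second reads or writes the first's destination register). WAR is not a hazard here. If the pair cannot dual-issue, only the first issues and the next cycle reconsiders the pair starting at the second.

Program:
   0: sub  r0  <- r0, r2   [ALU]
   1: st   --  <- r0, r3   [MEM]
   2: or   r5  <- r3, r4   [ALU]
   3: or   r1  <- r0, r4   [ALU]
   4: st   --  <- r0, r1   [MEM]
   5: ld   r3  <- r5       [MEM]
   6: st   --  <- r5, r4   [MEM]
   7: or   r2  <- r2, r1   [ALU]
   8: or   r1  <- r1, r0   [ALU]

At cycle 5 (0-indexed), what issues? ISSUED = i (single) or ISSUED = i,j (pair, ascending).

ISSUED = 6,7

#0 head=0: sub.ALU i0 RAW r0
#1 head=1: st.MEM;or.ALU i1/i2 dual
#2 head=3: or.ALU i3 RAW r1
#3 head=4: st.MEM i4 no-port MEM/MEM
#4 head=5: ld.MEM i5 no-port MEM/MEM
#5 head=6: st.MEM;or.ALU i6/i7 dual
#6 head=8: or.ALU i8 tail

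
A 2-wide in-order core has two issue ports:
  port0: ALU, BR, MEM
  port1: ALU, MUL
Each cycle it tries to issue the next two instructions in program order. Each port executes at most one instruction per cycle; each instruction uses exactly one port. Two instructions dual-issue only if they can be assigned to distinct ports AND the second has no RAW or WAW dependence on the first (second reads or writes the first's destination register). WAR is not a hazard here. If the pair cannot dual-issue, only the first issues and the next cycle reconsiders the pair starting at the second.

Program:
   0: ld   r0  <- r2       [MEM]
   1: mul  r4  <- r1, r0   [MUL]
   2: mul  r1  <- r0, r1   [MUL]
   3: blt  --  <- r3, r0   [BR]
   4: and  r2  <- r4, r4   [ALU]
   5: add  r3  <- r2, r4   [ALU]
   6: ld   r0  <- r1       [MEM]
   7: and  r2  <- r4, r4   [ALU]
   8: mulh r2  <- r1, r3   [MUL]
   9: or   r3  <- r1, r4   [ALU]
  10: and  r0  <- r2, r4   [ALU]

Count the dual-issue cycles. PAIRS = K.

  cy0 -> i0 (ld.MEM) RAW r0
  cy1 -> i1 (mul.MUL) no-port MUL/MUL
  cy2 -> i2/i3 (mul.MUL+blt.BR) pair
  cy3 -> i4 (and.ALU) RAW r2
  cy4 -> i5/i6 (add.ALU+ld.MEM) pair
  cy5 -> i7 (and.ALU) WAW r2
  cy6 -> i8/i9 (mulh.MUL+or.ALU) pair
  cy7 -> i10 (and.ALU) tail

PAIRS = 3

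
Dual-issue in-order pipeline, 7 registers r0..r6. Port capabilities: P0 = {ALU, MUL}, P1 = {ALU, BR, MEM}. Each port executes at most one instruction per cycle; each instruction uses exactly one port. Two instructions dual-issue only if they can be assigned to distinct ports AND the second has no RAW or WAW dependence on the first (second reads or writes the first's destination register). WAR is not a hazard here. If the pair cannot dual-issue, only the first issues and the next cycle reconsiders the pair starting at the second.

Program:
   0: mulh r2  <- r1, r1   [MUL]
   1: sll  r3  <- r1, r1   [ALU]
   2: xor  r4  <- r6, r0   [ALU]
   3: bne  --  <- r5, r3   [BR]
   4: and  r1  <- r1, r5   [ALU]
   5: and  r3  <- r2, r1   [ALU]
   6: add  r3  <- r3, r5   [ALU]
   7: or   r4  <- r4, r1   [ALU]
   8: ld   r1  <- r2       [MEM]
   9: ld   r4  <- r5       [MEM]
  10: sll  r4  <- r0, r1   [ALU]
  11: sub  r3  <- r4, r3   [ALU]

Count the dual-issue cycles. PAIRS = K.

PAIRS = 3

  cy0 -> i0/i1 (mulh sll) pair
  cy1 -> i2/i3 (xor bne) pair
  cy2 -> i4 (and) RAW r1
  cy3 -> i5 (and) RAW+WAW r3
  cy4 -> i6/i7 (add or) pair
  cy5 -> i8 (ld) no-port MEM/MEM
  cy6 -> i9 (ld) WAW r4
  cy7 -> i10 (sll) RAW r4
  cy8 -> i11 (sub) tail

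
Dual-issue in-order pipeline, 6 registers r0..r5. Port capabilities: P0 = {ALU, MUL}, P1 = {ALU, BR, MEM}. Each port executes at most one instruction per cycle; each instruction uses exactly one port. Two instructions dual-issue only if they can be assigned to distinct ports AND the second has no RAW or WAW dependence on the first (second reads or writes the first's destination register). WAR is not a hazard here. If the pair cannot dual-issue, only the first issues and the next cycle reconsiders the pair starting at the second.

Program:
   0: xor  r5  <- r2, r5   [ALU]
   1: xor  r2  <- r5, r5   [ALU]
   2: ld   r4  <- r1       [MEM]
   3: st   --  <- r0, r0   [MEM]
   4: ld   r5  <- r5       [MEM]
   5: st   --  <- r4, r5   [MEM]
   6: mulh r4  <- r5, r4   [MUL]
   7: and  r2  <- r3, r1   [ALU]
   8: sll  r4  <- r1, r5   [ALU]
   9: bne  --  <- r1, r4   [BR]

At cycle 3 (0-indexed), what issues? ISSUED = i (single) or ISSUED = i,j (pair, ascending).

ISSUED = 4

#0 head=0: xor i0 RAW r5
#1 head=1: xor ld i1/i2 pair
#2 head=3: st i3 no-port MEM/MEM
#3 head=4: ld i4 no-port MEM/MEM
#4 head=5: st mulh i5/i6 pair
#5 head=7: and sll i7/i8 pair
#6 head=9: bne i9 tail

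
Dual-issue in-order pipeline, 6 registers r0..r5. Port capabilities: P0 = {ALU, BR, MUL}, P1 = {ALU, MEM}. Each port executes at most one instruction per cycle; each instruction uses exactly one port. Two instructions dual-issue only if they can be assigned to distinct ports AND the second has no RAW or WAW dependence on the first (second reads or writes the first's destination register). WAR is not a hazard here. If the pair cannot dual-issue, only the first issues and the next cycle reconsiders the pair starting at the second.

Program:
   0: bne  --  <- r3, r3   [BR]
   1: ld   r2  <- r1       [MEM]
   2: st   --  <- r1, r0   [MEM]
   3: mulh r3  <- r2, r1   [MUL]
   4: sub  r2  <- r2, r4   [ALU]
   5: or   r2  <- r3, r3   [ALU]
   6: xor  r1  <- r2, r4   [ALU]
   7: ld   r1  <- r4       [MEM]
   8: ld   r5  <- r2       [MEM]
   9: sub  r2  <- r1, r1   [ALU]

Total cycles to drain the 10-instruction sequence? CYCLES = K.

  cy0 -> i0+i1 (bne;ld) pair
  cy1 -> i2+i3 (st;mulh) pair
  cy2 -> i4 (sub) WAW r2
  cy3 -> i5 (or) RAW r2
  cy4 -> i6 (xor) WAW r1
  cy5 -> i7 (ld) no-port MEM/MEM
  cy6 -> i8+i9 (ld;sub) pair

CYCLES = 7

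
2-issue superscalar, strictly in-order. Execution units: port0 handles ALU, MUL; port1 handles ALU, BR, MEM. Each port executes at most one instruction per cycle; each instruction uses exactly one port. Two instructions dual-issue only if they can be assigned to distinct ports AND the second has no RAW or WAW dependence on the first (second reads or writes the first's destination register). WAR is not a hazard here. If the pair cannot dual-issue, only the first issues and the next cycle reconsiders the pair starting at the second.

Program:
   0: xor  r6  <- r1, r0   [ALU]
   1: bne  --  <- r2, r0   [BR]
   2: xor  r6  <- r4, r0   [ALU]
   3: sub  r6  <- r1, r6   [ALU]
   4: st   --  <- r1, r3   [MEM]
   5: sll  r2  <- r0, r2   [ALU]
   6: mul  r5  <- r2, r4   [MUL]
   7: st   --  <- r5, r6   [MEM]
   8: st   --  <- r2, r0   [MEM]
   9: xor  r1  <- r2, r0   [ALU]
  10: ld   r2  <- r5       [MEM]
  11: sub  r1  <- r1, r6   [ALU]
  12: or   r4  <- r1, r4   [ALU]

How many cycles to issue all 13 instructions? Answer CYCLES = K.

t=0 i0/i1:xor.ALU;bne.BR ; 2-wide
t=1 i2:xor.ALU ; RAW+WAW r6
t=2 i3/i4:sub.ALU;st.MEM ; 2-wide
t=3 i5:sll.ALU ; RAW r2
t=4 i6:mul.MUL ; RAW r5
t=5 i7:st.MEM ; no-port MEM/MEM
t=6 i8/i9:st.MEM;xor.ALU ; 2-wide
t=7 i10/i11:ld.MEM;sub.ALU ; 2-wide
t=8 i12:or.ALU ; tail

CYCLES = 9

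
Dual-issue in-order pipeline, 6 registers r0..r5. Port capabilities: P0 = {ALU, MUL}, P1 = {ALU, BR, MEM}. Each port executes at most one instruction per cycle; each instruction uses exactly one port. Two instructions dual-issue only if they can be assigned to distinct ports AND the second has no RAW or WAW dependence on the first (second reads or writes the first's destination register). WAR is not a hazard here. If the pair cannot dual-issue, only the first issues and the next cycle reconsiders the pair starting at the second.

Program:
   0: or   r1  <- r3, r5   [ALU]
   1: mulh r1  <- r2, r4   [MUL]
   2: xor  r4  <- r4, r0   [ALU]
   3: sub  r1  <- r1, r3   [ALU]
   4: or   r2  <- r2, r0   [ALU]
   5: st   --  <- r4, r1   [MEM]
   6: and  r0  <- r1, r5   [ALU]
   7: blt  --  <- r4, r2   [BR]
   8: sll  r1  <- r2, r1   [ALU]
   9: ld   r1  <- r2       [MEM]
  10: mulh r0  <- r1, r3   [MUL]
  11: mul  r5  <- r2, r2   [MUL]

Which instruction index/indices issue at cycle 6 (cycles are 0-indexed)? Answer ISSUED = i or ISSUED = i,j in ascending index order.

  cy0 -> i0 (or.ALU) WAW r1
  cy1 -> i1+i2 (mulh.MUL;xor.ALU) 2-wide
  cy2 -> i3+i4 (sub.ALU;or.ALU) 2-wide
  cy3 -> i5+i6 (st.MEM;and.ALU) 2-wide
  cy4 -> i7+i8 (blt.BR;sll.ALU) 2-wide
  cy5 -> i9 (ld.MEM) RAW r1
  cy6 -> i10 (mulh.MUL) no-port MUL/MUL
  cy7 -> i11 (mul.MUL) tail

ISSUED = 10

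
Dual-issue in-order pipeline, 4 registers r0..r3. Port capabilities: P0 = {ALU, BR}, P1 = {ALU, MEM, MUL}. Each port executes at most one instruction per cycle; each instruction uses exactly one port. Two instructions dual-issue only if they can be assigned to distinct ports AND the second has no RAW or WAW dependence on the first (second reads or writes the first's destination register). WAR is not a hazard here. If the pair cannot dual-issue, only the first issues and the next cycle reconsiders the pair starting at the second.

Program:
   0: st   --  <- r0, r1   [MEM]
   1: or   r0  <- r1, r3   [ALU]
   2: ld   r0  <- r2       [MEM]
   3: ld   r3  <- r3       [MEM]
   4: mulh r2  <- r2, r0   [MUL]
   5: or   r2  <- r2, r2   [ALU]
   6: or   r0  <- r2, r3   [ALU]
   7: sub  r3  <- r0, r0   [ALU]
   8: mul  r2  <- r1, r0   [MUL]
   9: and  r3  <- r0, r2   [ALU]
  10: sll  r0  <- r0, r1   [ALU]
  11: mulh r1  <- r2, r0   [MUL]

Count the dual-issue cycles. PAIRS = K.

  cy0 -> i0,i1 (st;or) 2-wide
  cy1 -> i2 (ld) no-port MEM/MEM
  cy2 -> i3 (ld) no-port MEM/MUL
  cy3 -> i4 (mulh) RAW+WAW r2
  cy4 -> i5 (or) RAW r2
  cy5 -> i6 (or) RAW r0
  cy6 -> i7,i8 (sub;mul) 2-wide
  cy7 -> i9,i10 (and;sll) 2-wide
  cy8 -> i11 (mulh) tail

PAIRS = 3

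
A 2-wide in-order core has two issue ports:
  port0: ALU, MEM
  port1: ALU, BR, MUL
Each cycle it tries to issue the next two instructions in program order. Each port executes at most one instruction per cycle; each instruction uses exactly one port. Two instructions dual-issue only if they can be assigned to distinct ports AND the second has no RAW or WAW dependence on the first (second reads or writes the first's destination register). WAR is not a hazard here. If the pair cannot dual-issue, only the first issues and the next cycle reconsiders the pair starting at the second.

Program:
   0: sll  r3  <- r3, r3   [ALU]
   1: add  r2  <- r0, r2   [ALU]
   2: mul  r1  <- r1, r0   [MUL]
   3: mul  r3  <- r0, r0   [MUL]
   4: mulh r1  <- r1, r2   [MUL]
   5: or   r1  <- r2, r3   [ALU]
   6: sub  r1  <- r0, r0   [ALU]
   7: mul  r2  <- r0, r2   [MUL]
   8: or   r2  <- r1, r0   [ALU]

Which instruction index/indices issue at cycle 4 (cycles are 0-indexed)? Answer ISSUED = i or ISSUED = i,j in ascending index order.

ISSUED = 5

c0: i0,i1 sll/add  pair
c1: i2 mul  no-port MUL/MUL
c2: i3 mul  no-port MUL/MUL
c3: i4 mulh  WAW r1
c4: i5 or  WAW r1
c5: i6,i7 sub/mul  pair
c6: i8 or  tail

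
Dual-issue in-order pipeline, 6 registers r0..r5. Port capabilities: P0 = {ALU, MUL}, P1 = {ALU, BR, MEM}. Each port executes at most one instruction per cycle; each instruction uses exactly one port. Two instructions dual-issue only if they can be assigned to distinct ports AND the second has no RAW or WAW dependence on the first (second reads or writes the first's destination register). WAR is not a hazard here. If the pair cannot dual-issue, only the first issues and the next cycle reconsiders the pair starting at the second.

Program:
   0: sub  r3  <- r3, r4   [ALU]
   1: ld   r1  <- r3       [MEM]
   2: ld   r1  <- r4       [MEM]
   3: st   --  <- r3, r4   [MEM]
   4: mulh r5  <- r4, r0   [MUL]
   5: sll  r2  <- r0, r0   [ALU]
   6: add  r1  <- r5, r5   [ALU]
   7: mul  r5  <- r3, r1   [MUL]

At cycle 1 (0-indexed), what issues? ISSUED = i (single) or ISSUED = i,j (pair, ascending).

ISSUED = 1

t=0 i0:sub.ALU ; RAW r3
t=1 i1:ld.MEM ; no-port MEM/MEM
t=2 i2:ld.MEM ; no-port MEM/MEM
t=3 i3,i4:st.MEM+mulh.MUL ; 2-wide
t=4 i5,i6:sll.ALU+add.ALU ; 2-wide
t=5 i7:mul.MUL ; tail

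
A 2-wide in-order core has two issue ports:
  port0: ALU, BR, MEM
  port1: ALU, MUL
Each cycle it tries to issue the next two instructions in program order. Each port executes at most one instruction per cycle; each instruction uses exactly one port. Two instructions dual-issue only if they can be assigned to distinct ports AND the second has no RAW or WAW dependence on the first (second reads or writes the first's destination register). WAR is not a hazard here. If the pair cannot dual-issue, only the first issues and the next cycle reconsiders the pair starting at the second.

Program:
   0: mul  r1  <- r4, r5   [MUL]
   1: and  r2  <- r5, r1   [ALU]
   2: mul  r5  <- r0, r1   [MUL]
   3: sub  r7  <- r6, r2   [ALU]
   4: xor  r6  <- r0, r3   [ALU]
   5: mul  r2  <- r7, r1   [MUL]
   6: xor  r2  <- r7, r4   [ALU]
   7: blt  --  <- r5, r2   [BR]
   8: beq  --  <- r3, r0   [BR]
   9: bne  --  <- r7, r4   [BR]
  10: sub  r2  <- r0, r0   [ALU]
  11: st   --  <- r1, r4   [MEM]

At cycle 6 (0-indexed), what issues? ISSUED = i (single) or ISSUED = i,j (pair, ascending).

ISSUED = 8

[0] i0  mul  -- RAW r1
[1] i1&i2  and;mul  -- pair
[2] i3&i4  sub;xor  -- pair
[3] i5  mul  -- WAW r2
[4] i6  xor  -- RAW r2
[5] i7  blt  -- no-port BR/BR
[6] i8  beq  -- no-port BR/BR
[7] i9&i10  bne;sub  -- pair
[8] i11  st  -- tail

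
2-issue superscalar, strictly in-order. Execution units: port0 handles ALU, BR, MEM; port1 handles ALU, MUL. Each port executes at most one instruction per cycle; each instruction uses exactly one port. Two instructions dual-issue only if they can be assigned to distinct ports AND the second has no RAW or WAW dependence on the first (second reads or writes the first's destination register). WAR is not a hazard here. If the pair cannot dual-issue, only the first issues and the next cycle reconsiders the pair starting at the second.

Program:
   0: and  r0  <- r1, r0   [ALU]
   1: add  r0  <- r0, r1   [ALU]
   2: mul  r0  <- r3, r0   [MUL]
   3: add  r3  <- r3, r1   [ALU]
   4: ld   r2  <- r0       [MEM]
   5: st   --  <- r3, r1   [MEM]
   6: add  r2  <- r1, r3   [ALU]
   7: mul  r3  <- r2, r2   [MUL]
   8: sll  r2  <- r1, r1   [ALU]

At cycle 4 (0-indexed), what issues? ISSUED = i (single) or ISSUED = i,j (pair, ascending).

ISSUED = 5,6

c0: i0 and  RAW+WAW r0
c1: i1 add  RAW+WAW r0
c2: i2+i3 mul+add  2-wide
c3: i4 ld  no-port MEM/MEM
c4: i5+i6 st+add  2-wide
c5: i7+i8 mul+sll  2-wide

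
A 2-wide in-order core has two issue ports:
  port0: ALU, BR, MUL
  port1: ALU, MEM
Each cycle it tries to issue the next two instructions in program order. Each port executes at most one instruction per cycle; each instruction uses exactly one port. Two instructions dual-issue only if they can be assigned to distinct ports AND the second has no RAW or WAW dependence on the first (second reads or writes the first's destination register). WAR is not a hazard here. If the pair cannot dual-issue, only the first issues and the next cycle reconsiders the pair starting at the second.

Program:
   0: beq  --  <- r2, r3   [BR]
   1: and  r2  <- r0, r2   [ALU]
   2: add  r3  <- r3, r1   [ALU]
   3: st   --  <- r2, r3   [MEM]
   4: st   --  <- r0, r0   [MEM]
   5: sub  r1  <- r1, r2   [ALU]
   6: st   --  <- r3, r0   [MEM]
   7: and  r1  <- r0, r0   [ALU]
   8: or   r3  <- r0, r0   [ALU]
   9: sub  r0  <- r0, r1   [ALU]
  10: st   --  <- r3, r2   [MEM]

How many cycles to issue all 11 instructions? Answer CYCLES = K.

#0 head=0: beq.BR+and.ALU i0+i1 pair
#1 head=2: add.ALU i2 RAW r3
#2 head=3: st.MEM i3 no-port MEM/MEM
#3 head=4: st.MEM+sub.ALU i4+i5 pair
#4 head=6: st.MEM+and.ALU i6+i7 pair
#5 head=8: or.ALU+sub.ALU i8+i9 pair
#6 head=10: st.MEM i10 tail

CYCLES = 7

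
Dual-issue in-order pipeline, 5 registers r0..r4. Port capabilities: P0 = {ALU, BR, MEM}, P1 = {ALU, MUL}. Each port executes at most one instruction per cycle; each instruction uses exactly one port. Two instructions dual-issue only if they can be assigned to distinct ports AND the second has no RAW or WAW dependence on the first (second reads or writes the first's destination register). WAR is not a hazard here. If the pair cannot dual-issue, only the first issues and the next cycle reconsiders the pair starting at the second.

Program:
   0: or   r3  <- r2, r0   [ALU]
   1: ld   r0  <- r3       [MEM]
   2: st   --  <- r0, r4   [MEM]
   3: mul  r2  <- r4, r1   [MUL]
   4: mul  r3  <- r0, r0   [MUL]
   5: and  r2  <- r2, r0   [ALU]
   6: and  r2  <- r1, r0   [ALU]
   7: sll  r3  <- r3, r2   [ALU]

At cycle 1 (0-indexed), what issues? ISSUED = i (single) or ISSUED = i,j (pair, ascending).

#0 head=0: or i0 RAW r3
#1 head=1: ld i1 no-port MEM/MEM
#2 head=2: st;mul i2,i3 2-wide
#3 head=4: mul;and i4,i5 2-wide
#4 head=6: and i6 RAW r2
#5 head=7: sll i7 tail

ISSUED = 1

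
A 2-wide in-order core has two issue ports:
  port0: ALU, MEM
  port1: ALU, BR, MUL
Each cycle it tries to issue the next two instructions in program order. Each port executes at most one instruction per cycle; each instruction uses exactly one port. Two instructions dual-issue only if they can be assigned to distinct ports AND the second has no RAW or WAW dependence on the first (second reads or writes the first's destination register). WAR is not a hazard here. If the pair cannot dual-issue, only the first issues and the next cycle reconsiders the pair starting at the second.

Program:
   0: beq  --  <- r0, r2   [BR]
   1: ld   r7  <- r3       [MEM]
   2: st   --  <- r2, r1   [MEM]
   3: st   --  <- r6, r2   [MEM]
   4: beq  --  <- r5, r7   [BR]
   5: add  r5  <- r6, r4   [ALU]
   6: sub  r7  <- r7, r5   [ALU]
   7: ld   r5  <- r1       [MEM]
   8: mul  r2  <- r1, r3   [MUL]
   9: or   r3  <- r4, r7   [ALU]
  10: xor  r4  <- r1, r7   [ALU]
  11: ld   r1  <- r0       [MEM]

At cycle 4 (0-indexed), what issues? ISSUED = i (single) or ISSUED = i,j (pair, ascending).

0. beq/ld @i0/i1  | pair
1. st @i2  | no-port MEM/MEM
2. st/beq @i3/i4  | pair
3. add @i5  | RAW r5
4. sub/ld @i6/i7  | pair
5. mul/or @i8/i9  | pair
6. xor/ld @i10/i11  | pair

ISSUED = 6,7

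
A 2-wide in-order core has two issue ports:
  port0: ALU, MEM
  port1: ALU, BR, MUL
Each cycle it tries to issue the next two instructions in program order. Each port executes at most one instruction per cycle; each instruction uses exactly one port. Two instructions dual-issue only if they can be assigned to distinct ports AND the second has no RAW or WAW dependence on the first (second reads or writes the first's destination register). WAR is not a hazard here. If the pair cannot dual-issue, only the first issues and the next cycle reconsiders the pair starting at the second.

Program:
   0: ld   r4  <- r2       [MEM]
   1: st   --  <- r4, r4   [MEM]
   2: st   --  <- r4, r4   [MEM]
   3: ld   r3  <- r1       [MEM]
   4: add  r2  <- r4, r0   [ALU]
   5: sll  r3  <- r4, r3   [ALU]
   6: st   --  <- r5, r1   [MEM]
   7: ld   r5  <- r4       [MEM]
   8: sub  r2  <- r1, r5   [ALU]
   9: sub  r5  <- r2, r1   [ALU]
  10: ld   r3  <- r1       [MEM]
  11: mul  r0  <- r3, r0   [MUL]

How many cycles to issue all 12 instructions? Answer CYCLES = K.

CYCLES = 9

t=0 i0:ld ; no-port MEM/MEM
t=1 i1:st ; no-port MEM/MEM
t=2 i2:st ; no-port MEM/MEM
t=3 i3,i4:ld/add ; 2-wide
t=4 i5,i6:sll/st ; 2-wide
t=5 i7:ld ; RAW r5
t=6 i8:sub ; RAW r2
t=7 i9,i10:sub/ld ; 2-wide
t=8 i11:mul ; tail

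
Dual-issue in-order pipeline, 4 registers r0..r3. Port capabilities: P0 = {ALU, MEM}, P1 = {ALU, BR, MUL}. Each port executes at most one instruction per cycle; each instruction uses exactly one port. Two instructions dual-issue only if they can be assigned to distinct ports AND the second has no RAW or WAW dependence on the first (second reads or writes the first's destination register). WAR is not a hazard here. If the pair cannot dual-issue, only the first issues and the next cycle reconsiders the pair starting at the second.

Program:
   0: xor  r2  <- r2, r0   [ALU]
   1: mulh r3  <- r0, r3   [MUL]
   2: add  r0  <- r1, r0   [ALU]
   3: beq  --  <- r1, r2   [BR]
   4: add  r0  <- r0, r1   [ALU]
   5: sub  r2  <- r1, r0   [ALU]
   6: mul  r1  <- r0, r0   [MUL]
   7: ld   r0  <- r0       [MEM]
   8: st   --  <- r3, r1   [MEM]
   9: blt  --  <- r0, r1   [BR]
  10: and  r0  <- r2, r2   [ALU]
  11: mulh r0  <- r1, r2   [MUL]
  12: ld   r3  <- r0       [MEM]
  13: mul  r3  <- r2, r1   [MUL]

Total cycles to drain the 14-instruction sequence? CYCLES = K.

CYCLES = 10

#0 head=0: xor mulh i0+i1 2-wide
#1 head=2: add beq i2+i3 2-wide
#2 head=4: add i4 RAW r0
#3 head=5: sub mul i5+i6 2-wide
#4 head=7: ld i7 no-port MEM/MEM
#5 head=8: st blt i8+i9 2-wide
#6 head=10: and i10 WAW r0
#7 head=11: mulh i11 RAW r0
#8 head=12: ld i12 WAW r3
#9 head=13: mul i13 tail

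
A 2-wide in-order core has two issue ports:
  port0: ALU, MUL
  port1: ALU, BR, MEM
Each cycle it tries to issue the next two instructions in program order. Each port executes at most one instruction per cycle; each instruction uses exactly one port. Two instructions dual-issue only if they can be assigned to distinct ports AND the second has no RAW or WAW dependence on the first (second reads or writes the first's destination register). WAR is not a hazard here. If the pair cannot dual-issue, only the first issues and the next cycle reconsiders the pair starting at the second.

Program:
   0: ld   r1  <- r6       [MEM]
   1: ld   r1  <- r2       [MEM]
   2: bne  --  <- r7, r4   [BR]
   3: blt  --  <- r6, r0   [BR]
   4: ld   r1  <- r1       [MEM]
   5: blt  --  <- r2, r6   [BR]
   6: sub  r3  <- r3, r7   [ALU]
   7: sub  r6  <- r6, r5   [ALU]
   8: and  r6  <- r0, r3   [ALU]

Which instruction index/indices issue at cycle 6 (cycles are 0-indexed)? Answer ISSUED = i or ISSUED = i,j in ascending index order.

  cy0 -> i0 (ld.MEM) no-port MEM/MEM
  cy1 -> i1 (ld.MEM) no-port MEM/BR
  cy2 -> i2 (bne.BR) no-port BR/BR
  cy3 -> i3 (blt.BR) no-port BR/MEM
  cy4 -> i4 (ld.MEM) no-port MEM/BR
  cy5 -> i5+i6 (blt.BR+sub.ALU) 2-wide
  cy6 -> i7 (sub.ALU) WAW r6
  cy7 -> i8 (and.ALU) tail

ISSUED = 7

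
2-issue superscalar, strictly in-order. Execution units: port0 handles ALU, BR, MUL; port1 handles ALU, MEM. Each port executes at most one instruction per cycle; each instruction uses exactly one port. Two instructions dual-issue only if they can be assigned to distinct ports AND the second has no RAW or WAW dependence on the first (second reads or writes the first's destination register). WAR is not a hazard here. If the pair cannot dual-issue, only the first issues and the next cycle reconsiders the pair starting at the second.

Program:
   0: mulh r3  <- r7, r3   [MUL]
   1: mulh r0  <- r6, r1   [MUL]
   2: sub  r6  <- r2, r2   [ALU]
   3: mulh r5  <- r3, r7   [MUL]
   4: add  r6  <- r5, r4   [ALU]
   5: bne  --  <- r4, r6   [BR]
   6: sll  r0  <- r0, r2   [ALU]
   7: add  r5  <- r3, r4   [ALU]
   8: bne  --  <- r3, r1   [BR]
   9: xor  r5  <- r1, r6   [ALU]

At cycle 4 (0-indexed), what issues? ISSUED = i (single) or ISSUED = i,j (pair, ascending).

ISSUED = 5,6

c0: i0 mulh  no-port MUL/MUL
c1: i1+i2 mulh+sub  pair
c2: i3 mulh  RAW r5
c3: i4 add  RAW r6
c4: i5+i6 bne+sll  pair
c5: i7+i8 add+bne  pair
c6: i9 xor  tail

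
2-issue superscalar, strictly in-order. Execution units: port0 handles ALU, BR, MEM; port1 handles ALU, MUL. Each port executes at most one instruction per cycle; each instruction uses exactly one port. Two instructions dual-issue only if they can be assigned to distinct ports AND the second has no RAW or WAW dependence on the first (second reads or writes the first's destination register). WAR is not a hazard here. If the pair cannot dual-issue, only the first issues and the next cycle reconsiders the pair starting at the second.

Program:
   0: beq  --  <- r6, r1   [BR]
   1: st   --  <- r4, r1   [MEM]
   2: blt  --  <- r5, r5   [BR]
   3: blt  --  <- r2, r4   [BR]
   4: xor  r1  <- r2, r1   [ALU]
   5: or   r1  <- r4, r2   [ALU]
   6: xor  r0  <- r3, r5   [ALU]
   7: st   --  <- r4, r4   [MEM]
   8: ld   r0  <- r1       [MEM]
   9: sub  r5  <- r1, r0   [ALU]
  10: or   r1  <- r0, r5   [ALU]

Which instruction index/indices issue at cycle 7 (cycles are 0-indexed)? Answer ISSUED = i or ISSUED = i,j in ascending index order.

ISSUED = 9

c0: i0 beq  no-port BR/MEM
c1: i1 st  no-port MEM/BR
c2: i2 blt  no-port BR/BR
c3: i3,i4 blt;xor  pair
c4: i5,i6 or;xor  pair
c5: i7 st  no-port MEM/MEM
c6: i8 ld  RAW r0
c7: i9 sub  RAW r5
c8: i10 or  tail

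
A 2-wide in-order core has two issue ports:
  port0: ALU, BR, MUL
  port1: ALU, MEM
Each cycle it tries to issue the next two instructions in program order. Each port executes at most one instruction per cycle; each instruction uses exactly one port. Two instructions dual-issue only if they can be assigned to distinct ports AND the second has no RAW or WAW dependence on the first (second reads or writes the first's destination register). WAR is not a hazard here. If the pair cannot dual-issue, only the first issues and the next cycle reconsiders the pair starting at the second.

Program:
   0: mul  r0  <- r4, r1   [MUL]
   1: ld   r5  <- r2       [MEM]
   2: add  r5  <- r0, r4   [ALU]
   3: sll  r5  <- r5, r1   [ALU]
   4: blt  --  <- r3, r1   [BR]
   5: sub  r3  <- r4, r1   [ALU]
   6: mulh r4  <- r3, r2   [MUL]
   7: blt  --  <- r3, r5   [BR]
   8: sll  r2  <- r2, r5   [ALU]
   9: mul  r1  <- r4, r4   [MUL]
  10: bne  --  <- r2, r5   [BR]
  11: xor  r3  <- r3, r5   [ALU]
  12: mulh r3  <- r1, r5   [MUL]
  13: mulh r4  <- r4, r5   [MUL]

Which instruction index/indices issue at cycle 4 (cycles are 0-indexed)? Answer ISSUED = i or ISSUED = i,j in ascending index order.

ISSUED = 6

#0 head=0: mul.MUL+ld.MEM i0/i1 dual
#1 head=2: add.ALU i2 RAW+WAW r5
#2 head=3: sll.ALU+blt.BR i3/i4 dual
#3 head=5: sub.ALU i5 RAW r3
#4 head=6: mulh.MUL i6 no-port MUL/BR
#5 head=7: blt.BR+sll.ALU i7/i8 dual
#6 head=9: mul.MUL i9 no-port MUL/BR
#7 head=10: bne.BR+xor.ALU i10/i11 dual
#8 head=12: mulh.MUL i12 no-port MUL/MUL
#9 head=13: mulh.MUL i13 tail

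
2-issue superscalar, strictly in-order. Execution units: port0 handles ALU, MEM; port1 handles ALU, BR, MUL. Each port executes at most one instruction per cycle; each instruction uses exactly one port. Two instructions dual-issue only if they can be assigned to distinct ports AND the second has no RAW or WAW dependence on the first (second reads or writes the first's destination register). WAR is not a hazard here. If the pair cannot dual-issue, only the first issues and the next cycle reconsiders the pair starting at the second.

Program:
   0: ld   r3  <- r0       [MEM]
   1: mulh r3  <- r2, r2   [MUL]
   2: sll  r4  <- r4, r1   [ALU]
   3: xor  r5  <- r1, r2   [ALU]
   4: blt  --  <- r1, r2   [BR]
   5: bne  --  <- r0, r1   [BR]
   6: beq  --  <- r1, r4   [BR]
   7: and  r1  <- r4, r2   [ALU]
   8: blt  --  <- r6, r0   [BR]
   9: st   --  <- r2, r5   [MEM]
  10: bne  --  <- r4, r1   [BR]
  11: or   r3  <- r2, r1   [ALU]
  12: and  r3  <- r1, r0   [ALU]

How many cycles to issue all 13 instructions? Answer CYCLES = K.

CYCLES = 8

0. ld.MEM @i0  | WAW r3
1. mulh.MUL+sll.ALU @i1/i2  | pair
2. xor.ALU+blt.BR @i3/i4  | pair
3. bne.BR @i5  | no-port BR/BR
4. beq.BR+and.ALU @i6/i7  | pair
5. blt.BR+st.MEM @i8/i9  | pair
6. bne.BR+or.ALU @i10/i11  | pair
7. and.ALU @i12  | tail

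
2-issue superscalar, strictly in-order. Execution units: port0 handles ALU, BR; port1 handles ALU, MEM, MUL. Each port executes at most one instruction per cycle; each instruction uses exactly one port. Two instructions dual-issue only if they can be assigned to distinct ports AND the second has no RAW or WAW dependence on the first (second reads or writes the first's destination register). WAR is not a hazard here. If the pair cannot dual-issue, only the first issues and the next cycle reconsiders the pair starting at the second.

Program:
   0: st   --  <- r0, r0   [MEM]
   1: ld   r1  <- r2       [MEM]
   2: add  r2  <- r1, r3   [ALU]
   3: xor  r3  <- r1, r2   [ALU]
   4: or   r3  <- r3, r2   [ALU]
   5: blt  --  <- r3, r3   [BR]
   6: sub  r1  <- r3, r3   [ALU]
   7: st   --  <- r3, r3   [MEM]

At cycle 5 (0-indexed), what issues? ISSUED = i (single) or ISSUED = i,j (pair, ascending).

ISSUED = 5,6

  cy0 -> i0 (st.MEM) no-port MEM/MEM
  cy1 -> i1 (ld.MEM) RAW r1
  cy2 -> i2 (add.ALU) RAW r2
  cy3 -> i3 (xor.ALU) RAW+WAW r3
  cy4 -> i4 (or.ALU) RAW r3
  cy5 -> i5/i6 (blt.BR/sub.ALU) pair
  cy6 -> i7 (st.MEM) tail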